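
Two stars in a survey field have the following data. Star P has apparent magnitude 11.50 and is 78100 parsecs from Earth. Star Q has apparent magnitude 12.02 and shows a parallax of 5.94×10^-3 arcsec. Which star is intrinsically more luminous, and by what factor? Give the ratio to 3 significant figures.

Star P is more luminous, by a factor of 347000.

Star P: M = m − 5 log₁₀ d + 5 = 11.50 − 5·4.8927 + 5 = -7.963
Star Q: d = 1/p = 1/5.94×10^-3″ = 168.4 pc
Star Q: M = m − 5 log₁₀ d + 5 = 12.02 − 5·2.2262 + 5 = 5.889
ΔM = M_P − M_Q = -7.963 − (5.889) = -13.852; smaller M is more luminous → Star P.
L ratio = 10^(0.4 |ΔM|) = 10^5.541 = 347400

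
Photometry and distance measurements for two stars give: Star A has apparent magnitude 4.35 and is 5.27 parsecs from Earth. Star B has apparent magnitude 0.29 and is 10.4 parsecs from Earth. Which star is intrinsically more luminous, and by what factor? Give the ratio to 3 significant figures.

Star B is more luminous, by a factor of 164.

Star A: M = m − 5 log₁₀ d + 5 = 4.35 − 5·0.7218 + 5 = 5.741
Star B: M = m − 5 log₁₀ d + 5 = 0.29 − 5·1.0170 + 5 = 0.205
ΔM = M_A − M_B = 5.741 − (0.205) = 5.536; smaller M is more luminous → Star B.
L ratio = 10^(0.4 |ΔM|) = 10^2.214 = 163.8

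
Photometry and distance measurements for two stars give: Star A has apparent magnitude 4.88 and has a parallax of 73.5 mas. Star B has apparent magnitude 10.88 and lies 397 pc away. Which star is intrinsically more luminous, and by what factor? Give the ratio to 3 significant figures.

Star A: p = 73.5 mas = 0.0735″ → d = 1/p = 13.61 pc
Star A: M = m − 5 log₁₀ d + 5 = 4.88 − 5·1.1337 + 5 = 4.211
Star B: M = m − 5 log₁₀ d + 5 = 10.88 − 5·2.5988 + 5 = 2.886
ΔM = M_A − M_B = 4.211 − (2.886) = 1.325; smaller M is more luminous → Star B.
L ratio = 10^(0.4 |ΔM|) = 10^0.530 = 3.390

Star B is more luminous, by a factor of 3.39.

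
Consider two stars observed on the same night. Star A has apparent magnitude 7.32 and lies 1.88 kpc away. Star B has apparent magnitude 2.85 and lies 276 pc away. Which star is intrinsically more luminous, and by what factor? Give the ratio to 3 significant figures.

Star B is more luminous, by a factor of 1.32.

Star A: d = 1.88 kpc = 1880 pc
Star A: M = m − 5 log₁₀ d + 5 = 7.32 − 5·3.2742 + 5 = -4.051
Star B: M = m − 5 log₁₀ d + 5 = 2.85 − 5·2.4409 + 5 = -4.355
ΔM = M_A − M_B = -4.051 − (-4.355) = 0.304; smaller M is more luminous → Star B.
L ratio = 10^(0.4 |ΔM|) = 10^0.122 = 1.323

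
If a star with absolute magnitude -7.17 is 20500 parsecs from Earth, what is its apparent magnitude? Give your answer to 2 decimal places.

m ≈ 9.39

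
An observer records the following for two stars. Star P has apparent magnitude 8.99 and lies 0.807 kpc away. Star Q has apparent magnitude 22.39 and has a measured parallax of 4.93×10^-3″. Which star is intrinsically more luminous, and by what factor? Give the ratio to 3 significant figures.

Star P is more luminous, by a factor of 3.63×10^6.

Star P: d = 0.807 kpc = 807.0 pc
Star P: M = m − 5 log₁₀ d + 5 = 8.99 − 5·2.9069 + 5 = -0.544
Star Q: d = 1/p = 1/4.93×10^-3″ = 202.8 pc
Star Q: M = m − 5 log₁₀ d + 5 = 22.39 − 5·2.3072 + 5 = 15.854
ΔM = M_P − M_Q = -0.544 − (15.854) = -16.399; smaller M is more luminous → Star P.
L ratio = 10^(0.4 |ΔM|) = 10^6.559 = 3.626×10^6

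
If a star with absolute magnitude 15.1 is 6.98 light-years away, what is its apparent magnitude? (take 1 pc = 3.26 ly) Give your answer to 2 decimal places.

d = 6.98 ly / 3.26 = 2.141 pc
m = M + 5 log₁₀ d − 5 = 15.1 + 5·0.3306 − 5 = 11.753

m ≈ 11.75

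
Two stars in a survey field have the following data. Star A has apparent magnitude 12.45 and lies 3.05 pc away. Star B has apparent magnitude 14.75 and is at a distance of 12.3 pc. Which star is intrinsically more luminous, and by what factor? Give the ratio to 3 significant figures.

Star B is more luminous, by a factor of 1.96.

Star A: M = m − 5 log₁₀ d + 5 = 12.45 − 5·0.4843 + 5 = 15.029
Star B: M = m − 5 log₁₀ d + 5 = 14.75 − 5·1.0899 + 5 = 14.300
ΔM = M_A − M_B = 15.029 − (14.300) = 0.728; smaller M is more luminous → Star B.
L ratio = 10^(0.4 |ΔM|) = 10^0.291 = 1.955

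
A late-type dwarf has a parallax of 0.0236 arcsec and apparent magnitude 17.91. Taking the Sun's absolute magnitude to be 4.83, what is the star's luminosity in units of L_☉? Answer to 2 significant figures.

L/L_☉ ≈ 1.1×10^-4

d = 1/p = 1/0.0236″ = 42.37 pc
M = m − 5 log₁₀ d + 5 = 17.91 − 5·1.6271 + 5 = 14.775
M − M_☉ = 14.775 − 4.83 = 9.945
L/L_☉ = 10^(−0.4 × 9.945) = 1.052×10^-4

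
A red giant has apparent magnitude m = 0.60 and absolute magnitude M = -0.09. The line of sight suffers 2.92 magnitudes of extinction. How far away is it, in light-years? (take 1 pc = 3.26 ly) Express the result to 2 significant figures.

d ≈ 12 ly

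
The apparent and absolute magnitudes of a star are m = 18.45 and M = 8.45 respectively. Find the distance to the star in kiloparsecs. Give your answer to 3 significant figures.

d ≈ 1.00 kpc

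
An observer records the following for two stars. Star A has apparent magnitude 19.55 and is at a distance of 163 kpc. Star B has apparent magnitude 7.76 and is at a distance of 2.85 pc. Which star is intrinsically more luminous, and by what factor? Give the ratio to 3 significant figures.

Star A is more luminous, by a factor of 62900.

Star A: d = 163 kpc = 163000 pc
Star A: M = m − 5 log₁₀ d + 5 = 19.55 − 5·5.2122 + 5 = -1.511
Star B: M = m − 5 log₁₀ d + 5 = 7.76 − 5·0.4548 + 5 = 10.486
ΔM = M_A − M_B = -1.511 − (10.486) = -11.997; smaller M is more luminous → Star A.
L ratio = 10^(0.4 |ΔM|) = 10^4.799 = 62910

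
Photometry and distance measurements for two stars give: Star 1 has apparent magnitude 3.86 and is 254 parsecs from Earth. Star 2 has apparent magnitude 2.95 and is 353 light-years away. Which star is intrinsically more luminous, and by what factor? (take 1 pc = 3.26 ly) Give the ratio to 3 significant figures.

Star 1: M = m − 5 log₁₀ d + 5 = 3.86 − 5·2.4048 + 5 = -3.164
Star 2: d = 353 ly / 3.26 = 108.3 pc
Star 2: M = m − 5 log₁₀ d + 5 = 2.95 − 5·2.0346 + 5 = -2.223
ΔM = M_1 − M_2 = -3.164 − (-2.223) = -0.941; smaller M is more luminous → Star 1.
L ratio = 10^(0.4 |ΔM|) = 10^0.377 = 2.380

Star 1 is more luminous, by a factor of 2.38.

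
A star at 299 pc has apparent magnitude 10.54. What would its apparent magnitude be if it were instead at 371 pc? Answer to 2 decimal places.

Flux ∝ 1/d², so Δm = 5 log₁₀(d₂/d₁) = 5 log₁₀(371/299) = 0.469
m₂ = m₁ + Δm = 10.54 + (0.469) = 11.009

m ≈ 11.01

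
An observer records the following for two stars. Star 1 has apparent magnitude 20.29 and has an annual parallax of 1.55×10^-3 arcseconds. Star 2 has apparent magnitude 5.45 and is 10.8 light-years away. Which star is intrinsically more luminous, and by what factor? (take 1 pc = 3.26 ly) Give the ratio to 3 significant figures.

Star 1: d = 1/p = 1/1.55×10^-3″ = 645.2 pc
Star 1: M = m − 5 log₁₀ d + 5 = 20.29 − 5·2.8097 + 5 = 11.242
Star 2: d = 10.8 ly / 3.26 = 3.313 pc
Star 2: M = m − 5 log₁₀ d + 5 = 5.45 − 5·0.5202 + 5 = 7.849
ΔM = M_1 − M_2 = 11.242 − (7.849) = 3.393; smaller M is more luminous → Star 2.
L ratio = 10^(0.4 |ΔM|) = 10^1.357 = 22.75

Star 2 is more luminous, by a factor of 22.8.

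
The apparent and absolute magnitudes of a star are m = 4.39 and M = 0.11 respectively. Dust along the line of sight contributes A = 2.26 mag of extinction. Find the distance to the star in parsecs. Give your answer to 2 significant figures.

d ≈ 25 pc

m − M = 5 log₁₀(d/10 pc) + A  ⇒  4.39 − (0.11) − 2.26 = 5 log₁₀(d/10)
2.020 = 5 log₁₀(d/10)
log₁₀ d = (m − M − A)/5 + 1 = 1.4040
d = 10^1.4040 = 25.35 pc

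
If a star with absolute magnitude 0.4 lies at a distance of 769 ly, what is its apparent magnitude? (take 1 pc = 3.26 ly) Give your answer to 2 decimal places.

m ≈ 7.26

d = 769 ly / 3.26 = 235.9 pc
m = M + 5 log₁₀ d − 5 = 0.4 + 5·2.3727 − 5 = 7.264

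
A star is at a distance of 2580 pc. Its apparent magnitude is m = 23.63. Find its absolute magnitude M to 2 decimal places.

M ≈ 11.57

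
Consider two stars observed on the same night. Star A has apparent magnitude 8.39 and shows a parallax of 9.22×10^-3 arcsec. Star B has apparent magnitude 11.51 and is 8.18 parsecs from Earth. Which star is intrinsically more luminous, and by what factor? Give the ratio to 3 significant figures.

Star A is more luminous, by a factor of 3110.

Star A: d = 1/p = 1/9.22×10^-3″ = 108.5 pc
Star A: M = m − 5 log₁₀ d + 5 = 8.39 − 5·2.0353 + 5 = 3.214
Star B: M = m − 5 log₁₀ d + 5 = 11.51 − 5·0.9128 + 5 = 11.946
ΔM = M_A − M_B = 3.214 − (11.946) = -8.733; smaller M is more luminous → Star A.
L ratio = 10^(0.4 |ΔM|) = 10^3.493 = 3112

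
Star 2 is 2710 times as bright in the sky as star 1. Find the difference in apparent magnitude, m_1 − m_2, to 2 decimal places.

m_1 − m_2 ≈ 8.58

Pogson: Δm = −2.5 log₁₀(ratio) = −2.5 log₁₀(2710) = −2.5 × 3.4330 = -8.582
Star 2 is brighter so has the smaller magnitude: m_1 − m_2 is positive.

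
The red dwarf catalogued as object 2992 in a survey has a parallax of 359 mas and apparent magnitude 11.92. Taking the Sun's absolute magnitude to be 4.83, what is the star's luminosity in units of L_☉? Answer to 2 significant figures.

L/L_☉ ≈ 1.1×10^-4

d = 1/p = 1000/359 mas = 2.786 pc
M = m − 5 log₁₀ d + 5 = 11.92 − 5·0.4449 + 5 = 14.695
M − M_☉ = 14.695 − 4.83 = 9.865
L/L_☉ = 10^(−0.4 × 9.865) = 1.132×10^-4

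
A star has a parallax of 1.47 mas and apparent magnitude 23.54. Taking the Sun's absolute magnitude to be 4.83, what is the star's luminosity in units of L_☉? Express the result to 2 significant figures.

d = 1/p = 1000/1.47 mas = 680.3 pc
M = m − 5 log₁₀ d + 5 = 23.54 − 5·2.8327 + 5 = 14.377
M − M_☉ = 14.377 − 4.83 = 9.547
L/L_☉ = 10^(−0.4 × 9.547) = 1.518×10^-4

L/L_☉ ≈ 1.5×10^-4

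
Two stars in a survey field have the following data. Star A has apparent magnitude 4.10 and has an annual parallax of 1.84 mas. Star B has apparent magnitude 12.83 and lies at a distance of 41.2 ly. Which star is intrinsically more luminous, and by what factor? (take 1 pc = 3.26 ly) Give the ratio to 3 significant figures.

Star A is more luminous, by a factor of 5.74×10^6.

Star A: p = 1.84 mas = 1.84×10^-3″ → d = 1/p = 543.5 pc
Star A: M = m − 5 log₁₀ d + 5 = 4.10 − 5·2.7352 + 5 = -4.576
Star B: d = 41.2 ly / 3.26 = 12.64 pc
Star B: M = m − 5 log₁₀ d + 5 = 12.83 − 5·1.1017 + 5 = 12.322
ΔM = M_A − M_B = -4.576 − (12.322) = -16.898; smaller M is more luminous → Star A.
L ratio = 10^(0.4 |ΔM|) = 10^6.759 = 5.741×10^6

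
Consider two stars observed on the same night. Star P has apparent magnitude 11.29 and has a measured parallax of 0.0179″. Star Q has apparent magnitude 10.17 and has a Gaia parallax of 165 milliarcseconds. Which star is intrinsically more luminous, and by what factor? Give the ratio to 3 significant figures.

Star P: d = 1/p = 1/0.0179″ = 55.87 pc
Star P: M = m − 5 log₁₀ d + 5 = 11.29 − 5·1.7471 + 5 = 7.554
Star Q: p = 165 mas = 0.165″ → d = 1/p = 6.061 pc
Star Q: M = m − 5 log₁₀ d + 5 = 10.17 − 5·0.7825 + 5 = 11.257
ΔM = M_P − M_Q = 7.554 − (11.257) = -3.703; smaller M is more luminous → Star P.
L ratio = 10^(0.4 |ΔM|) = 10^1.481 = 30.29

Star P is more luminous, by a factor of 30.3.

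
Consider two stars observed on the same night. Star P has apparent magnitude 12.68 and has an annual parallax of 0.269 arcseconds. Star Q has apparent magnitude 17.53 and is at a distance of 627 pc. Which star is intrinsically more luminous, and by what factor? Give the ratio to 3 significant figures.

Star Q is more luminous, by a factor of 327.

Star P: d = 1/p = 1/0.269″ = 3.717 pc
Star P: M = m − 5 log₁₀ d + 5 = 12.68 − 5·0.5702 + 5 = 14.829
Star Q: M = m − 5 log₁₀ d + 5 = 17.53 − 5·2.7973 + 5 = 8.544
ΔM = M_P − M_Q = 14.829 − (8.544) = 6.285; smaller M is more luminous → Star Q.
L ratio = 10^(0.4 |ΔM|) = 10^2.514 = 326.6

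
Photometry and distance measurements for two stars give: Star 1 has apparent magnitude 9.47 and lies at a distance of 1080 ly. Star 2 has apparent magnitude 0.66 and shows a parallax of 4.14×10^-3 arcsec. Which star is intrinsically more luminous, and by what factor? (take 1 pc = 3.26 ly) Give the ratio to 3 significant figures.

Star 2 is more luminous, by a factor of 1780.

Star 1: d = 1080 ly / 3.26 = 331.3 pc
Star 1: M = m − 5 log₁₀ d + 5 = 9.47 − 5·2.5202 + 5 = 1.869
Star 2: d = 1/p = 1/4.14×10^-3″ = 241.5 pc
Star 2: M = m − 5 log₁₀ d + 5 = 0.66 − 5·2.3830 + 5 = -6.255
ΔM = M_1 − M_2 = 1.869 − (-6.255) = 8.124; smaller M is more luminous → Star 2.
L ratio = 10^(0.4 |ΔM|) = 10^3.250 = 1777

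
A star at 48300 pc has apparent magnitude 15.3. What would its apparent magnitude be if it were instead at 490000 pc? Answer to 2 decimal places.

m ≈ 20.33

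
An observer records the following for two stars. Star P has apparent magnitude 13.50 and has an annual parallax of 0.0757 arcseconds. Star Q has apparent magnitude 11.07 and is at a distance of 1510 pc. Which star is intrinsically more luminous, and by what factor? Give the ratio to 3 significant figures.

Star Q is more luminous, by a factor of 123000.

Star P: d = 1/p = 1/0.0757″ = 13.21 pc
Star P: M = m − 5 log₁₀ d + 5 = 13.50 − 5·1.1209 + 5 = 12.895
Star Q: M = m − 5 log₁₀ d + 5 = 11.07 − 5·3.1790 + 5 = 0.175
ΔM = M_P − M_Q = 12.895 − (0.175) = 12.720; smaller M is more luminous → Star Q.
L ratio = 10^(0.4 |ΔM|) = 10^5.088 = 122500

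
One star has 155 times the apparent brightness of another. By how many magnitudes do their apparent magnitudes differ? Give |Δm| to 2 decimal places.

Pogson: Δm = −2.5 log₁₀(ratio) = −2.5 log₁₀(155) = −2.5 × 2.1903 = -5.476

|Δm| ≈ 5.48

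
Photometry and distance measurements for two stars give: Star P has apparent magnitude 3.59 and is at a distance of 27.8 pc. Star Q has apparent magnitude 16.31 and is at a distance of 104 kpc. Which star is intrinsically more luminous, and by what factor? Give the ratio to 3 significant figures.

Star P: M = m − 5 log₁₀ d + 5 = 3.59 − 5·1.4440 + 5 = 1.370
Star Q: d = 104 kpc = 104000 pc
Star Q: M = m − 5 log₁₀ d + 5 = 16.31 − 5·5.0170 + 5 = -3.775
ΔM = M_P − M_Q = 1.370 − (-3.775) = 5.145; smaller M is more luminous → Star Q.
L ratio = 10^(0.4 |ΔM|) = 10^2.058 = 114.3

Star Q is more luminous, by a factor of 114.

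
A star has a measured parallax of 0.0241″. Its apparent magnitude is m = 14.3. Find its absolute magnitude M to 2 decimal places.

M ≈ 11.21

d = 1/p = 1/0.0241″ = 41.49 pc
5 log₁₀(d/10 pc) = 5 log₁₀(41.49) − 5 = 3.090
M = m − 5 log₁₀(d/10) = 14.3 − 3.090 = 11.210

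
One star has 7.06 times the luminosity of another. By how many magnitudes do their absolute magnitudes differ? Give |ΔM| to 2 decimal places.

|ΔM| ≈ 2.12

Pogson: ΔM = −2.5 log₁₀(ratio) = −2.5 log₁₀(7.06) = −2.5 × 0.8488 = -2.122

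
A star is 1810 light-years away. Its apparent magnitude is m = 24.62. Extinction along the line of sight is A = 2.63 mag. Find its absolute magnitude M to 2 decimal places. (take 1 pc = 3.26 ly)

d = 1810 ly / 3.26 = 555.2 pc
5 log₁₀(d/10 pc) = 5 log₁₀(555.2) − 5 = 8.722
M = m − 5 log₁₀(d/10) − A = 24.62 − 8.722 − 2.63 = 13.268

M ≈ 13.27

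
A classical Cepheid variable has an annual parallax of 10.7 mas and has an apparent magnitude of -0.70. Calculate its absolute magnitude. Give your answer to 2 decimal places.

M ≈ -5.55

p = 10.7 mas = 0.0107″ → d = 1/p = 93.46 pc
5 log₁₀(d/10 pc) = 5 log₁₀(93.46) − 5 = 4.853
M = m − 5 log₁₀(d/10) = -0.70 − 4.853 = -5.553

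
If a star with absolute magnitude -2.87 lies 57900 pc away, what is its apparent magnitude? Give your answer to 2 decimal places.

m ≈ 15.94

m = M + 5 log₁₀ d − 5 = -2.87 + 5·4.7627 − 5 = 15.943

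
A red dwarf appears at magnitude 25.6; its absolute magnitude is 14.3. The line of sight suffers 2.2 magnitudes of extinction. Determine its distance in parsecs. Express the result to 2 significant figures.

m − M = 5 log₁₀(d/10 pc) + A  ⇒  25.6 − (14.3) − 2.2 = 5 log₁₀(d/10)
9.100 = 5 log₁₀(d/10)
log₁₀ d = (m − M − A)/5 + 1 = 2.8200
d = 10^2.8200 = 660.7 pc

d ≈ 660 pc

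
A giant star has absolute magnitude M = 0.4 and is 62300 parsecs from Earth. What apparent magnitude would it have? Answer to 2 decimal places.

m = M + 5 log₁₀ d − 5 = 0.4 + 5·4.7945 − 5 = 19.372

m ≈ 19.37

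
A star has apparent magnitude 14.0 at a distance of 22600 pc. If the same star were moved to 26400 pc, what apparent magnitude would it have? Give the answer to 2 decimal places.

m ≈ 14.34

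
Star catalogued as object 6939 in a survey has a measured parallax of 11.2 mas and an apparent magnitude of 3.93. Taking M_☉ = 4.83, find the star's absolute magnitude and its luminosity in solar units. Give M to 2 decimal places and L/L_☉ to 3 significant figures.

d = 1/p = 1000/11.2 mas = 89.29 pc
M = m − 5 log₁₀ d + 5 = 3.93 − 5·1.9508 + 5 = -0.824
M − M_☉ = -0.824 − 4.83 = -5.654
L/L_☉ = 10^(−0.4 × -5.654) = 182.6

M ≈ -0.82; L/L_☉ ≈ 183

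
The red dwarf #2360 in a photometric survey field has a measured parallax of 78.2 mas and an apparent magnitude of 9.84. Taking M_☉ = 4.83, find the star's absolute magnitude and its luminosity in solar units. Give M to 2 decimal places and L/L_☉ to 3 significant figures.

d = 1/p = 1000/78.2 mas = 12.79 pc
M = m − 5 log₁₀ d + 5 = 9.84 − 5·1.1068 + 5 = 9.306
M − M_☉ = 9.306 − 4.83 = 4.476
L/L_☉ = 10^(−0.4 × 4.476) = 0.01620

M ≈ 9.31; L/L_☉ ≈ 0.0162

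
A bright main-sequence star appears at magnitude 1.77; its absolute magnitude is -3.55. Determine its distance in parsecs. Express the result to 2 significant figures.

d ≈ 120 pc

Distance modulus: m − M = 1.77 − (-3.55) = 5.320
m − M = 5 log₁₀ d − 5
log₁₀ d = (m − M)/5 + 1 = 2.0640
d = 10^2.0640 = 115.9 pc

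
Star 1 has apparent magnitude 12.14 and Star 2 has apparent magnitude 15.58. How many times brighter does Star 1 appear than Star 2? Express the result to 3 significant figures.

23.8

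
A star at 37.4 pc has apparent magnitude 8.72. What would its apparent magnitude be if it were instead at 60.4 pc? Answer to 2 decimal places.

m ≈ 9.76

Flux ∝ 1/d², so Δm = 5 log₁₀(d₂/d₁) = 5 log₁₀(60.4/37.4) = 1.041
m₂ = m₁ + Δm = 8.72 + (1.041) = 9.761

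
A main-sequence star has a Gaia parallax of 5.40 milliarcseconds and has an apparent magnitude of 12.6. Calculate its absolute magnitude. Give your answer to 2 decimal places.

M ≈ 6.26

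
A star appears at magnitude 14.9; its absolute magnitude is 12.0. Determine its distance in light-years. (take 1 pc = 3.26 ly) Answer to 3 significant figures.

Distance modulus: m − M = 14.9 − (12.0) = 2.900
m − M = 5 log₁₀ d − 5
log₁₀ d = (m − M)/5 + 1 = 1.5800
d = 10^1.5800 = 38.02 pc
= 123.9 ly

d ≈ 124 ly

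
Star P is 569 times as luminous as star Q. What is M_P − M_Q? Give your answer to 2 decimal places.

M_P − M_Q ≈ -6.89

Pogson: ΔM = −2.5 log₁₀(ratio) = −2.5 log₁₀(569) = −2.5 × 2.7551 = -6.888
Star P is brighter, so it has the smaller magnitude: the difference is negative.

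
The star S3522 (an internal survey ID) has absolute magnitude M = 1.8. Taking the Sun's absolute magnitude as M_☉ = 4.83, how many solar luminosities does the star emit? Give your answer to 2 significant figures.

L/L_☉ ≈ 16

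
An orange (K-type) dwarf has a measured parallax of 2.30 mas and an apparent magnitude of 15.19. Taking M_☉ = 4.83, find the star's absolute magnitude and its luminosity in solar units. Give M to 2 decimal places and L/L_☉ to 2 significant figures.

d = 1/p = 1000/2.30 mas = 434.8 pc
M = m − 5 log₁₀ d + 5 = 15.19 − 5·2.6383 + 5 = 6.999
M − M_☉ = 6.999 − 4.83 = 2.169
L/L_☉ = 10^(−0.4 × 2.169) = 0.1357

M ≈ 7.00; L/L_☉ ≈ 0.14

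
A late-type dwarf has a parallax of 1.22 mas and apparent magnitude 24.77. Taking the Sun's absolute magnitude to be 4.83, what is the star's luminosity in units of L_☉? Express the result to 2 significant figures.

L/L_☉ ≈ 7.1×10^-5

d = 1/p = 1000/1.22 mas = 819.7 pc
M = m − 5 log₁₀ d + 5 = 24.77 − 5·2.9136 + 5 = 15.202
M − M_☉ = 15.202 − 4.83 = 10.372
L/L_☉ = 10^(−0.4 × 10.372) = 7.100×10^-5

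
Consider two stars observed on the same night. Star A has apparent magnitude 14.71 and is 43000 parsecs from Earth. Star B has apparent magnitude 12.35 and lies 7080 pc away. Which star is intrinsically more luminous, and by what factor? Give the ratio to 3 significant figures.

Star A: M = m − 5 log₁₀ d + 5 = 14.71 − 5·4.6335 + 5 = -3.457
Star B: M = m − 5 log₁₀ d + 5 = 12.35 − 5·3.8500 + 5 = -1.900
ΔM = M_A − M_B = -3.457 − (-1.900) = -1.557; smaller M is more luminous → Star A.
L ratio = 10^(0.4 |ΔM|) = 10^0.623 = 4.196

Star A is more luminous, by a factor of 4.20.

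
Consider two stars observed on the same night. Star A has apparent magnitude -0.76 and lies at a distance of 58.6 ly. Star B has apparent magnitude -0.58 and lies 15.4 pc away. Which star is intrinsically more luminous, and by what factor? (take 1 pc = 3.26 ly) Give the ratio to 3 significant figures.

Star A: d = 58.6 ly / 3.26 = 17.98 pc
Star A: M = m − 5 log₁₀ d + 5 = -0.76 − 5·1.2547 + 5 = -2.033
Star B: M = m − 5 log₁₀ d + 5 = -0.58 − 5·1.1875 + 5 = -1.518
ΔM = M_A − M_B = -2.033 − (-1.518) = -0.516; smaller M is more luminous → Star A.
L ratio = 10^(0.4 |ΔM|) = 10^0.206 = 1.608

Star A is more luminous, by a factor of 1.61.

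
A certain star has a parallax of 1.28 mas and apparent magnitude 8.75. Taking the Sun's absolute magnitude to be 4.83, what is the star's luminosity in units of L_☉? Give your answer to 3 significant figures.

L/L_☉ ≈ 165

d = 1/p = 1000/1.28 mas = 781.2 pc
M = m − 5 log₁₀ d + 5 = 8.75 − 5·2.8928 + 5 = -0.714
M − M_☉ = -0.714 − 4.83 = -5.544
L/L_☉ = 10^(−0.4 × -5.544) = 165.0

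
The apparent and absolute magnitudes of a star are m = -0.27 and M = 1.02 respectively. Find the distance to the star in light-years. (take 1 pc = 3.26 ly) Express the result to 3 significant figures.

Distance modulus: m − M = -0.27 − (1.02) = -1.290
m − M = 5 log₁₀ d − 5
log₁₀ d = (m − M)/5 + 1 = 0.7420
d = 10^0.7420 = 5.521 pc
= 18.00 ly

d ≈ 18.0 ly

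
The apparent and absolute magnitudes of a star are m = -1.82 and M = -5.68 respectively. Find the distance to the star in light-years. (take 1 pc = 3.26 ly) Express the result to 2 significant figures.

d ≈ 190 ly

μ = m − M = 3.860
m − M = 5 log₁₀ d − 5
log₁₀ d = (m − M)/5 + 1 = 1.7720
d = 10^1.7720 = 59.16 pc
= 192.8 ly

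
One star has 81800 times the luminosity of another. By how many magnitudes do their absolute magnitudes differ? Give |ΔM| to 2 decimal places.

Pogson: ΔM = −2.5 log₁₀(ratio) = −2.5 log₁₀(81800) = −2.5 × 4.9128 = -12.282

|ΔM| ≈ 12.28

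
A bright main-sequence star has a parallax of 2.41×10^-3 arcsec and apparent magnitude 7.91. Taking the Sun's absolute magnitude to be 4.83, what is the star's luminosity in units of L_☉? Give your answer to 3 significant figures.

d = 1/p = 1/2.41×10^-3″ = 414.9 pc
M = m − 5 log₁₀ d + 5 = 7.91 − 5·2.6180 + 5 = -0.180
M − M_☉ = -0.180 − 4.83 = -5.010
L/L_☉ = 10^(−0.4 × -5.010) = 100.9

L/L_☉ ≈ 101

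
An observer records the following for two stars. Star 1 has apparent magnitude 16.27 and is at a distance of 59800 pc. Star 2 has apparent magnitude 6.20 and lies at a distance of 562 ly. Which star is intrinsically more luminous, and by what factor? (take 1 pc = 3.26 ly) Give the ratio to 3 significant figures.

Star 1: M = m − 5 log₁₀ d + 5 = 16.27 − 5·4.7767 + 5 = -2.614
Star 2: d = 562 ly / 3.26 = 172.4 pc
Star 2: M = m − 5 log₁₀ d + 5 = 6.20 − 5·2.2365 + 5 = 0.017
ΔM = M_1 − M_2 = -2.614 − (0.017) = -2.631; smaller M is more luminous → Star 1.
L ratio = 10^(0.4 |ΔM|) = 10^1.052 = 11.28

Star 1 is more luminous, by a factor of 11.3.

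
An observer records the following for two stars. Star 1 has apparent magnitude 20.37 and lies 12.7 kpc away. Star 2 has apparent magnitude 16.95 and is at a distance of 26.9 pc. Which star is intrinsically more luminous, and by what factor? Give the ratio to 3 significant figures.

Star 1: d = 12.7 kpc = 12700 pc
Star 1: M = m − 5 log₁₀ d + 5 = 20.37 − 5·4.1038 + 5 = 4.851
Star 2: M = m − 5 log₁₀ d + 5 = 16.95 − 5·1.4298 + 5 = 14.801
ΔM = M_1 − M_2 = 4.851 − (14.801) = -9.950; smaller M is more luminous → Star 1.
L ratio = 10^(0.4 |ΔM|) = 10^3.980 = 9552

Star 1 is more luminous, by a factor of 9550.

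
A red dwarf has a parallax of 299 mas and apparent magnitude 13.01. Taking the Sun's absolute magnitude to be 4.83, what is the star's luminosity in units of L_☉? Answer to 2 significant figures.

L/L_☉ ≈ 6.0×10^-5

d = 1/p = 1000/299 mas = 3.344 pc
M = m − 5 log₁₀ d + 5 = 13.01 − 5·0.5243 + 5 = 15.388
M − M_☉ = 15.388 − 4.83 = 10.558
L/L_☉ = 10^(−0.4 × 10.558) = 5.979×10^-5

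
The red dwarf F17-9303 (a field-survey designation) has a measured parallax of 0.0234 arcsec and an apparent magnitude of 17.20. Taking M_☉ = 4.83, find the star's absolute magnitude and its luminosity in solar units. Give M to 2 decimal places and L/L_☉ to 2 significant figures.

M ≈ 14.05; L/L_☉ ≈ 2.1×10^-4

d = 1/p = 1/0.0234″ = 42.74 pc
M = m − 5 log₁₀ d + 5 = 17.20 − 5·1.6308 + 5 = 14.046
M − M_☉ = 14.046 − 4.83 = 9.216
L/L_☉ = 10^(−0.4 × 9.216) = 2.059×10^-4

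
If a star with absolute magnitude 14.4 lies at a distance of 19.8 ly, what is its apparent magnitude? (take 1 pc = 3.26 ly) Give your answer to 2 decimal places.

d = 19.8 ly / 3.26 = 6.074 pc
m = M + 5 log₁₀ d − 5 = 14.4 + 5·0.7834 − 5 = 13.317

m ≈ 13.32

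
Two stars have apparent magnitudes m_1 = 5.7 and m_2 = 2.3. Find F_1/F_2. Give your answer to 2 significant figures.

F_1/F_2 ≈ 0.044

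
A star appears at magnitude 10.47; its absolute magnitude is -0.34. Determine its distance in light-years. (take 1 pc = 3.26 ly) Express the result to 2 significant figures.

d ≈ 4700 ly

μ = m − M = 10.810
m − M = 5 log₁₀ d − 5
log₁₀ d = (m − M)/5 + 1 = 3.1620
d = 10^3.1620 = 1452 pc
= 4734 ly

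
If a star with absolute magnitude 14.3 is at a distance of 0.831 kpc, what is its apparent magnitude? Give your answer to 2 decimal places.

d = 0.831 kpc = 831.0 pc
m = M + 5 log₁₀ d − 5 = 14.3 + 5·2.9196 − 5 = 23.898

m ≈ 23.90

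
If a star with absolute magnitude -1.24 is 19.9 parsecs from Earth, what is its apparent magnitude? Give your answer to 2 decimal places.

m ≈ 0.25

m = M + 5 log₁₀ d − 5 = -1.24 + 5·1.2989 − 5 = 0.254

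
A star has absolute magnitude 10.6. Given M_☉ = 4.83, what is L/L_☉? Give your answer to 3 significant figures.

L/L_☉ ≈ 4.92×10^-3

M − M_☉ = 10.6 − 4.83 = 5.770
L/L_☉ = 10^(−0.4 (M − M_☉)) = 10^-2.308 = 4.920×10^-3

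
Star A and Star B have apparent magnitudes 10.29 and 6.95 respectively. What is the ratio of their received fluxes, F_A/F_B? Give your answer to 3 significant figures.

F_A/F_B ≈ 0.0461

Δm = 10.29 − (6.95) = 3.34
Flux ratio = 10^(−0.4 Δm) = 10^(−0.4 × 3.34) = 10^-1.336 = 0.04613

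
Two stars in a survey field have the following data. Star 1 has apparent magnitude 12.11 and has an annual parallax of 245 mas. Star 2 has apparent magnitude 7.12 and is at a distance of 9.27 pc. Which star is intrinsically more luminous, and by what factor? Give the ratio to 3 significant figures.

Star 1: p = 245 mas = 0.245″ → d = 1/p = 4.082 pc
Star 1: M = m − 5 log₁₀ d + 5 = 12.11 − 5·0.6108 + 5 = 14.056
Star 2: M = m − 5 log₁₀ d + 5 = 7.12 − 5·0.9671 + 5 = 7.285
ΔM = M_1 − M_2 = 14.056 − (7.285) = 6.771; smaller M is more luminous → Star 2.
L ratio = 10^(0.4 |ΔM|) = 10^2.708 = 511.1

Star 2 is more luminous, by a factor of 511.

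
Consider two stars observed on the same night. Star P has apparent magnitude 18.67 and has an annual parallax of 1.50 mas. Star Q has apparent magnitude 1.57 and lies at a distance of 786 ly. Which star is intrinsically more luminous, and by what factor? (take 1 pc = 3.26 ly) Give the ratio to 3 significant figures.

Star Q is more luminous, by a factor of 905000.

Star P: p = 1.50 mas = 1.50×10^-3″ → d = 1/p = 666.7 pc
Star P: M = m − 5 log₁₀ d + 5 = 18.67 − 5·2.8239 + 5 = 9.550
Star Q: d = 786 ly / 3.26 = 241.1 pc
Star Q: M = m − 5 log₁₀ d + 5 = 1.57 − 5·2.3822 + 5 = -5.341
ΔM = M_P − M_Q = 9.550 − (-5.341) = 14.891; smaller M is more luminous → Star Q.
L ratio = 10^(0.4 |ΔM|) = 10^5.957 = 904900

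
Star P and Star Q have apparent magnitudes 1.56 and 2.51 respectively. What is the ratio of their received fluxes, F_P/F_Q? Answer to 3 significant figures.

Magnitude difference = -0.95
Flux ratio = 10^(−0.4 Δm) = 10^(−0.4 × -0.95) = 10^0.380 = 2.399

F_P/F_Q ≈ 2.40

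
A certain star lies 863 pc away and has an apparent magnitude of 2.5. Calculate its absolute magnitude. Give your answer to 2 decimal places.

5 log₁₀(d/10 pc) = 5 log₁₀(863.0) − 5 = 9.680
M = m − 5 log₁₀(d/10) = 2.5 − 9.680 = -7.180

M ≈ -7.18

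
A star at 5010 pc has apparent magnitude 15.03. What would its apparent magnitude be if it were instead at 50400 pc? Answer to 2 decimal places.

Flux ∝ 1/d², so Δm = 5 log₁₀(d₂/d₁) = 5 log₁₀(50400/5010) = 5.013
m₂ = m₁ + Δm = 15.03 + (5.013) = 20.043

m ≈ 20.04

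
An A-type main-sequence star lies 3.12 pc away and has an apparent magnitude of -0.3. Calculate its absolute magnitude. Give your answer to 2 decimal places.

M ≈ 2.23

5 log₁₀(d/10 pc) = 5 log₁₀(3.120) − 5 = -2.529
M = m − 5 log₁₀(d/10) = -0.3 + 2.529 = 2.229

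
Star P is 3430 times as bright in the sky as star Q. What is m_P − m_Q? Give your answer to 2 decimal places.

Pogson: Δm = −2.5 log₁₀(ratio) = −2.5 log₁₀(3430) = −2.5 × 3.5353 = -8.838
Star P is brighter, so it has the smaller magnitude: the difference is negative.

m_P − m_Q ≈ -8.84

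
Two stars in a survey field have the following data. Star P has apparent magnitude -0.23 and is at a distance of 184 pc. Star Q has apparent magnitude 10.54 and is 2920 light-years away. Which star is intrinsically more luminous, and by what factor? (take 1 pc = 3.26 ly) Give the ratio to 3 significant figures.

Star P is more luminous, by a factor of 858.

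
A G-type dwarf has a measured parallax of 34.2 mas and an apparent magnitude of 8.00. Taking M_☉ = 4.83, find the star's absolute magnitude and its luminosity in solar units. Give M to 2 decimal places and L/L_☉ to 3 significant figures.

M ≈ 5.67; L/L_☉ ≈ 0.461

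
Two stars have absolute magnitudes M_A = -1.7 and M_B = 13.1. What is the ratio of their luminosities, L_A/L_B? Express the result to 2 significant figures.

L_A/L_B ≈ 830000

ΔM = M_A − M_B = -14.8
L_A/L_B = 10^(−0.4 ΔM) = 10^5.920 = 831800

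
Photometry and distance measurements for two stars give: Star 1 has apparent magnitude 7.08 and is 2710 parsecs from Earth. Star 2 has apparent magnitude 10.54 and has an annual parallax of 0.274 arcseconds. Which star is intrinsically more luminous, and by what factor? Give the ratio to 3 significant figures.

Star 1 is more luminous, by a factor of 1.33×10^7.

Star 1: M = m − 5 log₁₀ d + 5 = 7.08 − 5·3.4330 + 5 = -5.085
Star 2: d = 1/p = 1/0.274″ = 3.650 pc
Star 2: M = m − 5 log₁₀ d + 5 = 10.54 − 5·0.5622 + 5 = 12.729
ΔM = M_1 − M_2 = -5.085 − (12.729) = -17.814; smaller M is more luminous → Star 1.
L ratio = 10^(0.4 |ΔM|) = 10^7.125 = 1.335×10^7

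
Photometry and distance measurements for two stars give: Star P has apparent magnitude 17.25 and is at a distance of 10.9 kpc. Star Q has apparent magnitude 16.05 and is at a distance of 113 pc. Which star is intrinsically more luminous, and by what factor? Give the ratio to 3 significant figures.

Star P: d = 10.9 kpc = 10900 pc
Star P: M = m − 5 log₁₀ d + 5 = 17.25 − 5·4.0374 + 5 = 2.063
Star Q: M = m − 5 log₁₀ d + 5 = 16.05 − 5·2.0531 + 5 = 10.785
ΔM = M_P − M_Q = 2.063 − (10.785) = -8.722; smaller M is more luminous → Star P.
L ratio = 10^(0.4 |ΔM|) = 10^3.489 = 3081

Star P is more luminous, by a factor of 3080.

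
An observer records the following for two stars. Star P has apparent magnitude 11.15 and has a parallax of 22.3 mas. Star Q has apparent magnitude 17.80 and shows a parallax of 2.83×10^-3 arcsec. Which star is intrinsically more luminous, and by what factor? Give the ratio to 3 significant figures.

Star P is more luminous, by a factor of 7.36.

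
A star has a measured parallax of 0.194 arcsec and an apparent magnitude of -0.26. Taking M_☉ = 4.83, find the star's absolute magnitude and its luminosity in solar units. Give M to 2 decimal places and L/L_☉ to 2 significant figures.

d = 1/p = 1/0.194″ = 5.155 pc
M = m − 5 log₁₀ d + 5 = -0.26 − 5·0.7122 + 5 = 1.179
M − M_☉ = 1.179 − 4.83 = -3.651
L/L_☉ = 10^(−0.4 × -3.651) = 28.87

M ≈ 1.18; L/L_☉ ≈ 29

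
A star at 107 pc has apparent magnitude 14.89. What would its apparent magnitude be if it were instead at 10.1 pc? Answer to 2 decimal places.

Flux ∝ 1/d², so Δm = 5 log₁₀(d₂/d₁) = 5 log₁₀(10.1/107) = -5.125
m₂ = m₁ + Δm = 14.89 + (-5.125) = 9.765

m ≈ 9.76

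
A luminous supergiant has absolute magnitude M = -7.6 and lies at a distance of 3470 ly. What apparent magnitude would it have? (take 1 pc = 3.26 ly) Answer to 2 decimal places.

d = 3470 ly / 3.26 = 1064 pc
m = M + 5 log₁₀ d − 5 = -7.6 + 5·3.0271 − 5 = 2.536

m ≈ 2.54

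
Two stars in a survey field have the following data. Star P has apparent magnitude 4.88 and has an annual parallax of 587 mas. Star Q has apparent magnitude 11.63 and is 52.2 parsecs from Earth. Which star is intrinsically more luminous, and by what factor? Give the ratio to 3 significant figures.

Star P: p = 587 mas = 0.587″ → d = 1/p = 1.704 pc
Star P: M = m − 5 log₁₀ d + 5 = 4.88 − 5·0.2314 + 5 = 8.723
Star Q: M = m − 5 log₁₀ d + 5 = 11.63 − 5·1.7177 + 5 = 8.042
ΔM = M_P − M_Q = 8.723 − (8.042) = 0.682; smaller M is more luminous → Star Q.
L ratio = 10^(0.4 |ΔM|) = 10^0.273 = 1.873

Star Q is more luminous, by a factor of 1.87.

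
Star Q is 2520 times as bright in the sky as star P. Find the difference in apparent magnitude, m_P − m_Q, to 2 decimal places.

m_P − m_Q ≈ 8.50

Pogson: Δm = −2.5 log₁₀(ratio) = −2.5 log₁₀(2520) = −2.5 × 3.4014 = -8.504
Star Q is brighter so has the smaller magnitude: m_P − m_Q is positive.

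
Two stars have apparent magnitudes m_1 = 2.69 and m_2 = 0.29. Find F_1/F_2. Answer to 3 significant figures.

F_1/F_2 ≈ 0.110

Δm = 2.69 − (0.29) = 2.40
Flux ratio = 10^(−0.4 Δm) = 10^(−0.4 × 2.40) = 10^-0.960 = 0.1096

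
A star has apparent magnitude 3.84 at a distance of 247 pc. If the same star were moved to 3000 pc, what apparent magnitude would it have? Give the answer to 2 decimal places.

m ≈ 9.26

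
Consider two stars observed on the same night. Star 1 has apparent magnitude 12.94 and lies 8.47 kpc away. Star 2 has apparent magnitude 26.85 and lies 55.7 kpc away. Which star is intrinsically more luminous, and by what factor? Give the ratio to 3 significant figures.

Star 1: d = 8.47 kpc = 8470 pc
Star 1: M = m − 5 log₁₀ d + 5 = 12.94 − 5·3.9279 + 5 = -1.699
Star 2: d = 55.7 kpc = 55700 pc
Star 2: M = m − 5 log₁₀ d + 5 = 26.85 − 5·4.7459 + 5 = 8.121
ΔM = M_1 − M_2 = -1.699 − (8.121) = -9.820; smaller M is more luminous → Star 1.
L ratio = 10^(0.4 |ΔM|) = 10^3.928 = 8473

Star 1 is more luminous, by a factor of 8470.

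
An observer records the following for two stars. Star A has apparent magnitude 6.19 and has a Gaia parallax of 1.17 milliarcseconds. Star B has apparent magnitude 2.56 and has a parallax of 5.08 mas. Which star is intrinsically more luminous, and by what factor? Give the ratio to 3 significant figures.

Star A: p = 1.17 mas = 1.17×10^-3″ → d = 1/p = 854.7 pc
Star A: M = m − 5 log₁₀ d + 5 = 6.19 − 5·2.9318 + 5 = -3.469
Star B: p = 5.08 mas = 5.08×10^-3″ → d = 1/p = 196.9 pc
Star B: M = m − 5 log₁₀ d + 5 = 2.56 − 5·2.2941 + 5 = -3.911
ΔM = M_A − M_B = -3.469 − (-3.911) = 0.442; smaller M is more luminous → Star B.
L ratio = 10^(0.4 |ΔM|) = 10^0.177 = 1.502

Star B is more luminous, by a factor of 1.50.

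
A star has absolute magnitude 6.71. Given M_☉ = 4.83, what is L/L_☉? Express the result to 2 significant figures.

M − M_☉ = 6.71 − 4.83 = 1.880
L/L_☉ = 10^(−0.4 (M − M_☉)) = 10^-0.752 = 0.1770

L/L_☉ ≈ 0.18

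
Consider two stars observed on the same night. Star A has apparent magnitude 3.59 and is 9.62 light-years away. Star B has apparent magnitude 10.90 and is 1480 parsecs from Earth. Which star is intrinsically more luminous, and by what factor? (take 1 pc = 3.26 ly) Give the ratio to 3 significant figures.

Star B is more luminous, by a factor of 300.

Star A: d = 9.62 ly / 3.26 = 2.951 pc
Star A: M = m − 5 log₁₀ d + 5 = 3.59 − 5·0.4700 + 5 = 6.240
Star B: M = m − 5 log₁₀ d + 5 = 10.90 − 5·3.1703 + 5 = 0.049
ΔM = M_A − M_B = 6.240 − (0.049) = 6.192; smaller M is more luminous → Star B.
L ratio = 10^(0.4 |ΔM|) = 10^2.477 = 299.6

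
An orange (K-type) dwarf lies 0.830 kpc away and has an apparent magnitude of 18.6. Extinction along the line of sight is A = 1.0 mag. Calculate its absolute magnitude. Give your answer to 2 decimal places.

d = 0.830 kpc = 830.0 pc
5 log₁₀(d/10 pc) = 5 log₁₀(830.0) − 5 = 9.595
M = m − 5 log₁₀(d/10) − A = 18.6 − 9.595 − 1.0 = 8.005

M ≈ 8.00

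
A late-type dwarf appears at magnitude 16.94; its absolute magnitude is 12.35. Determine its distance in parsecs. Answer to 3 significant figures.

d ≈ 82.8 pc

μ = m − M = 4.590
m − M = 5 log₁₀ d − 5
log₁₀ d = (m − M)/5 + 1 = 1.9180
d = 10^1.9180 = 82.79 pc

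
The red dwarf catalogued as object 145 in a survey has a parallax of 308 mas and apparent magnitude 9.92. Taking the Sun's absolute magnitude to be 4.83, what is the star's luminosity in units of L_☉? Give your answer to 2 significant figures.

d = 1/p = 1000/308 mas = 3.247 pc
M = m − 5 log₁₀ d + 5 = 9.92 − 5·0.5114 + 5 = 12.363
M − M_☉ = 12.363 − 4.83 = 7.533
L/L_☉ = 10^(−0.4 × 7.533) = 9.703×10^-4

L/L_☉ ≈ 9.7×10^-4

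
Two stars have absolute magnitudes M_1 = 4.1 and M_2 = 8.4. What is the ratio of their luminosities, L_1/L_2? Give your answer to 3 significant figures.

ΔM = M_1 − M_2 = -4.3
L_1/L_2 = 10^(−0.4 ΔM) = 10^1.720 = 52.48

L_1/L_2 ≈ 52.5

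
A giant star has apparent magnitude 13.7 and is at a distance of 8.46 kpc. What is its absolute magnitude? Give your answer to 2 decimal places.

d = 8.46 kpc = 8460 pc
5 log₁₀(d/10 pc) = 5 log₁₀(8460) − 5 = 14.637
M = m − 5 log₁₀(d/10) = 13.7 − 14.637 = -0.937

M ≈ -0.94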